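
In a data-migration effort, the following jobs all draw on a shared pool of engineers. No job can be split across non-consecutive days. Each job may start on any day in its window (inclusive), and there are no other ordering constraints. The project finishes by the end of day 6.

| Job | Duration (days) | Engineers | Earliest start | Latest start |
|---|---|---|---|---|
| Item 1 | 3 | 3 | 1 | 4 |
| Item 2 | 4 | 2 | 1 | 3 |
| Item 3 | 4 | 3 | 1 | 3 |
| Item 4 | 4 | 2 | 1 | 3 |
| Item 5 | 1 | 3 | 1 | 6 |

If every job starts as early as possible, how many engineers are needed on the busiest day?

Early-start schedule: Item 1@1, Item 2@1, Item 3@1, Item 4@1, Item 5@1.
Load per day: day 1: 13, day 2: 10, day 3: 10, day 4: 7, day 5: 0, day 6: 0.
Peak is 13.

13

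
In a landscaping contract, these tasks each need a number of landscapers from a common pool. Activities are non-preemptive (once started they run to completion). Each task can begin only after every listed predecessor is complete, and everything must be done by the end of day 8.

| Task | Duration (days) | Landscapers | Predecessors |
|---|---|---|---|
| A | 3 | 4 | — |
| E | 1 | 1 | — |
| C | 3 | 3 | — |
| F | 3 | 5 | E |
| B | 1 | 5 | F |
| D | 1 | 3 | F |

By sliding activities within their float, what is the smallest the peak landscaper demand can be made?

Early-start (A@1, E@1, C@1, F@2, B@5, D@5) gives peak 12: d1:8  d2:12  d3:12  d4:5  d5:8  d6:0  d7:0  d8:0.
Shift F→4, B→7, D→7.
Schedule A@1, E@1, C@1, F@4, B@7, D@7: d1:8  d2:7  d3:7  d4:5  d5:5  d6:5  d7:8  d8:0 — peak 8.

8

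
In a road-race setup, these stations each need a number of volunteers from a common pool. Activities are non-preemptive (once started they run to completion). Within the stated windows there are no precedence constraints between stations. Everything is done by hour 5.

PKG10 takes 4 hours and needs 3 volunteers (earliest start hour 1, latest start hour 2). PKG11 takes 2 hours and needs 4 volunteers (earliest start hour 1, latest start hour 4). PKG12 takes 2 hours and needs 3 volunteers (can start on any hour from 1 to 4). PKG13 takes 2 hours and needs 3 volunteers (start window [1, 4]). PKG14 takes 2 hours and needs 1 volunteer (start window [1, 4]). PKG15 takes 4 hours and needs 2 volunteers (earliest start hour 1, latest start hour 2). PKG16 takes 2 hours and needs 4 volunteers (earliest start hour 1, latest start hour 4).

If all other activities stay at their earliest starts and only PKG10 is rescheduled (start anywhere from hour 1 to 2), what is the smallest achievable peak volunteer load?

20

PKG10@1: h1:20  h2:20  h3:5  h4:5  h5:0 → peak 20
PKG10@2: h1:17  h2:20  h3:5  h4:5  h5:3 → peak 20
Best is PKG10@1, peak 20.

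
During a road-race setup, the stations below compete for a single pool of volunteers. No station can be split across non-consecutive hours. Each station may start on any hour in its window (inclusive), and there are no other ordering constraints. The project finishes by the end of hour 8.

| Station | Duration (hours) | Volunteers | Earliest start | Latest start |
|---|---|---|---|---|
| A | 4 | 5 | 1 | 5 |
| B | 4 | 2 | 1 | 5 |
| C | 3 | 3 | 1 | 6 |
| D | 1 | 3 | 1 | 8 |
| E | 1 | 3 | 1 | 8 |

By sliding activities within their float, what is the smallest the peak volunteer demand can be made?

Early-start (A@1, B@1, C@1, D@1, E@1) gives peak 16: h1:16  h2:10  h3:10  h4:7  h5:0  h6:0  h7:0  h8:0.
Shift C→5, D→5, E→6.
Schedule A@1, B@1, C@5, D@5, E@6: h1:7  h2:7  h3:7  h4:7  h5:6  h6:6  h7:3  h8:0 — peak 7.

7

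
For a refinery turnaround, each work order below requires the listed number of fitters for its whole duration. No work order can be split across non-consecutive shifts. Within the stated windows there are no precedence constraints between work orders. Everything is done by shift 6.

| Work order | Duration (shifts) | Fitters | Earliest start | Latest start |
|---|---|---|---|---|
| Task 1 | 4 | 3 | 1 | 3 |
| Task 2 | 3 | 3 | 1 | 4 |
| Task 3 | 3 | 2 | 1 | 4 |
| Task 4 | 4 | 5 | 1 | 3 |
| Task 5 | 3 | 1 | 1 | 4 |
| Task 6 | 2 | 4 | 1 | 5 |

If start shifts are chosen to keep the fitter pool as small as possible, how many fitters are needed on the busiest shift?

Early-start (Task 1@1, Task 2@1, Task 3@1, Task 4@1, Task 5@1, Task 6@1) gives peak 18: s1:18  s2:18  s3:14  s4:8  s5:0  s6:0.
Shift Task 3→4, Task 5→4, Task 6→5.
Schedule Task 1@1, Task 2@1, Task 3@4, Task 4@1, Task 5@4, Task 6@5: s1:11  s2:11  s3:11  s4:11  s5:7  s6:7 — peak 11.

11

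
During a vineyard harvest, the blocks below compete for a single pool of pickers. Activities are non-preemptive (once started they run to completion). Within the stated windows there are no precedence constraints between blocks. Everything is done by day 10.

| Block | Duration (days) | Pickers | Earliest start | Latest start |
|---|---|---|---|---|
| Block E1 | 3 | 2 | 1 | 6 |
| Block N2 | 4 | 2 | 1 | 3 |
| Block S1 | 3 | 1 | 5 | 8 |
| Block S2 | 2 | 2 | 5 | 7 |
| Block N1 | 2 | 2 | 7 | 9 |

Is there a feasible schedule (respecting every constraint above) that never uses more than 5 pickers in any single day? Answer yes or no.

Schedule Block E1@1, Block N2@1, Block S1@5, Block S2@5, Block N1@7: d1:4  d2:4  d3:4  d4:2  d5:3  d6:3  d7:3  d8:2  d9:0  d10:0 — peak 4 ≤ 5.

yes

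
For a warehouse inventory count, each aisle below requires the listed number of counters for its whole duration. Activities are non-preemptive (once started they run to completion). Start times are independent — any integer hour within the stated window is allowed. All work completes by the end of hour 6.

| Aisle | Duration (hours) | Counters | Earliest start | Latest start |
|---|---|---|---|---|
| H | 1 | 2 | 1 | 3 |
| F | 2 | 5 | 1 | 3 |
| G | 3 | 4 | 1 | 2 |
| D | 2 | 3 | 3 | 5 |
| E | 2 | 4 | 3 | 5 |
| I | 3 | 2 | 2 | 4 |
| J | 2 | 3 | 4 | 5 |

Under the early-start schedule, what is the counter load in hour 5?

3

At early start, hour 5 has: J.
Demand: 3 = 3.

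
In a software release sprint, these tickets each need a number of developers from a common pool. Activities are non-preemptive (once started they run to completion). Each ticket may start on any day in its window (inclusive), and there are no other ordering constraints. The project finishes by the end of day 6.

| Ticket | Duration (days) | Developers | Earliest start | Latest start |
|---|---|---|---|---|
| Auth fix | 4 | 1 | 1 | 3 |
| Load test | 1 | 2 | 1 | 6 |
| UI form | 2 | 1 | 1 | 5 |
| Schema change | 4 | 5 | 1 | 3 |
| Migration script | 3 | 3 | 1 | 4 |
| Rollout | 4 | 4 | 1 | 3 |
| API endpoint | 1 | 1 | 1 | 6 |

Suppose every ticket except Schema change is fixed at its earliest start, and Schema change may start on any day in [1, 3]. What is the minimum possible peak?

Schema change@1: d1:17  d2:14  d3:13  d4:10  d5:0  d6:0 → peak 17
Schema change@2: d1:12  d2:14  d3:13  d4:10  d5:5  d6:0 → peak 14
Schema change@3: d1:12  d2:9  d3:13  d4:10  d5:5  d6:5 → peak 13
Best is Schema change@3, peak 13.

13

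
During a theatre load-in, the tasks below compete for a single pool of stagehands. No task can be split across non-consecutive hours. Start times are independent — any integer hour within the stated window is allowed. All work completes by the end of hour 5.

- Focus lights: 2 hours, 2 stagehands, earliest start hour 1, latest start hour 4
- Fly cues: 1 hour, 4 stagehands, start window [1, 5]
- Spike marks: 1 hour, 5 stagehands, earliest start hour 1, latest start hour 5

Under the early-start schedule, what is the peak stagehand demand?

Early-start schedule: Focus lights@1, Fly cues@1, Spike marks@1.
Load per hour: hour 1: 11, hour 2: 2, hour 3: 0, hour 4: 0, hour 5: 0.
Peak is 11.

11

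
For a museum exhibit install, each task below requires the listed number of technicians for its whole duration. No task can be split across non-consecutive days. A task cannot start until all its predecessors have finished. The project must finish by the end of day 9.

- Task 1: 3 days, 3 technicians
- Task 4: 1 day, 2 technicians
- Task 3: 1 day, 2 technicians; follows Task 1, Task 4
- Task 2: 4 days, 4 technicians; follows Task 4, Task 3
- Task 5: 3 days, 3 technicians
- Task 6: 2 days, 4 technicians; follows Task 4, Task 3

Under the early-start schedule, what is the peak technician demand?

8

Early-start schedule: Task 1@1, Task 4@1, Task 3@4, Task 2@5, Task 5@1, Task 6@5.
Load per day: day 1: 8, day 2: 6, day 3: 6, day 4: 2, day 5: 8, day 6: 8, day 7: 4, day 8: 4, day 9: 0.
Peak is 8.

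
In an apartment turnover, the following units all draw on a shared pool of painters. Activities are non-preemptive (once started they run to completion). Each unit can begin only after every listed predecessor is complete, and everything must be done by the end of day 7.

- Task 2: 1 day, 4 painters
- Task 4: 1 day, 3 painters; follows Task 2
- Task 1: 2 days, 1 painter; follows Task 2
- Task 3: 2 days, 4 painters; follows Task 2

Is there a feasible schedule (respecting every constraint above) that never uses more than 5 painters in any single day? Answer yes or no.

Schedule Task 2@1, Task 4@2, Task 1@2, Task 3@4: d1:4  d2:4  d3:1  d4:4  d5:4  d6:0  d7:0 — peak 4 ≤ 5.

yes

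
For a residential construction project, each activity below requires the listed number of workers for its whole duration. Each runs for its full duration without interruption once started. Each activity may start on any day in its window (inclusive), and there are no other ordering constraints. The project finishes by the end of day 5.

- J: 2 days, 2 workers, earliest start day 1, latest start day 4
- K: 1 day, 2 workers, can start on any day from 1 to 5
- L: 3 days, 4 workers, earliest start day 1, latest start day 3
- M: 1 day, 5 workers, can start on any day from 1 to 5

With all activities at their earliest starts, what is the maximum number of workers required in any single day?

13

Early-start schedule: J@1, K@1, L@1, M@1.
Load per day: day 1: 13, day 2: 6, day 3: 4, day 4: 0, day 5: 0.
Peak is 13.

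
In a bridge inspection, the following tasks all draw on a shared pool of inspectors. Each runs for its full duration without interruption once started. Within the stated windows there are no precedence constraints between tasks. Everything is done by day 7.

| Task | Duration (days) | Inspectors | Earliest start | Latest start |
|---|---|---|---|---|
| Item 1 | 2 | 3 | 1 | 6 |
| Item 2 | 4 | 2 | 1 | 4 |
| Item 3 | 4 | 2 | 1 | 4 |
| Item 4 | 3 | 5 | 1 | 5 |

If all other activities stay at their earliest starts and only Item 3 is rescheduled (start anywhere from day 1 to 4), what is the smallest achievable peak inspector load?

Item 3@1: d1:12  d2:12  d3:9  d4:4  d5:0  d6:0  d7:0 → peak 12
Item 3@2: d1:10  d2:12  d3:9  d4:4  d5:2  d6:0  d7:0 → peak 12
Item 3@3: d1:10  d2:10  d3:9  d4:4  d5:2  d6:2  d7:0 → peak 10
Item 3@4: d1:10  d2:10  d3:7  d4:4  d5:2  d6:2  d7:2 → peak 10
Best is Item 3@3, peak 10.

10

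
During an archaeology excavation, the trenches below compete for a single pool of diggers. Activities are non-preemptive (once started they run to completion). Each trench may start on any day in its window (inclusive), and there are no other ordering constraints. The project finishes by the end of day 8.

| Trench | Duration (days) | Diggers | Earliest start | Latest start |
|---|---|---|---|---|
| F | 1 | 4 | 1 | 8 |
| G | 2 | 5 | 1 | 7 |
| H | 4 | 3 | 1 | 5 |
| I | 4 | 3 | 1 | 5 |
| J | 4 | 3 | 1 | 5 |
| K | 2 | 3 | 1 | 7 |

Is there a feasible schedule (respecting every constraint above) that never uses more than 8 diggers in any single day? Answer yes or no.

no

The minimum achievable peak is 9; 8 < 9, so no feasible schedule stays within the cap.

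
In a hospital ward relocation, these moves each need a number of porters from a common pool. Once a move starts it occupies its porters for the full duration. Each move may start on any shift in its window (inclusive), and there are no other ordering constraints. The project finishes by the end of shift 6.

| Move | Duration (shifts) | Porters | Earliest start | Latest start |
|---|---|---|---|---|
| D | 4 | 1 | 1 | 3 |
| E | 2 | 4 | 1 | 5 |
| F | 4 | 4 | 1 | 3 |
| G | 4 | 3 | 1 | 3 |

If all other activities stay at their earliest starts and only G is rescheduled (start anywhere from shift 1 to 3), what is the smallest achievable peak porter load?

G@1: s1:12  s2:12  s3:8  s4:8  s5:0  s6:0 → peak 12
G@2: s1:9  s2:12  s3:8  s4:8  s5:3  s6:0 → peak 12
G@3: s1:9  s2:9  s3:8  s4:8  s5:3  s6:3 → peak 9
Best is G@3, peak 9.

9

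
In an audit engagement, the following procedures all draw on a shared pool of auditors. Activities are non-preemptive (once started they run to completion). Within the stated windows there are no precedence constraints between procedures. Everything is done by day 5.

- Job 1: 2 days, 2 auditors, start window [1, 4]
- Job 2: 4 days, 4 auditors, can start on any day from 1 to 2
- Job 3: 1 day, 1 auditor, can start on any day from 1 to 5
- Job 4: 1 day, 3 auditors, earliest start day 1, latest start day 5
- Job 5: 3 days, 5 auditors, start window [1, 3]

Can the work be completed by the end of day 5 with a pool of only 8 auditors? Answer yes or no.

no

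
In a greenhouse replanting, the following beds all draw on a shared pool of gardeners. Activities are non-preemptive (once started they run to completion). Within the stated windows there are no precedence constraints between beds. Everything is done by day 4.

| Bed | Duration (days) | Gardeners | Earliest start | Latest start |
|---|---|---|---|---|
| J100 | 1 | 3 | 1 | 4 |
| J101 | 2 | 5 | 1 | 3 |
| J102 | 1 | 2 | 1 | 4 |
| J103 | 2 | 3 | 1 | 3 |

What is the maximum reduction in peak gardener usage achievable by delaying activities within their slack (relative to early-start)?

7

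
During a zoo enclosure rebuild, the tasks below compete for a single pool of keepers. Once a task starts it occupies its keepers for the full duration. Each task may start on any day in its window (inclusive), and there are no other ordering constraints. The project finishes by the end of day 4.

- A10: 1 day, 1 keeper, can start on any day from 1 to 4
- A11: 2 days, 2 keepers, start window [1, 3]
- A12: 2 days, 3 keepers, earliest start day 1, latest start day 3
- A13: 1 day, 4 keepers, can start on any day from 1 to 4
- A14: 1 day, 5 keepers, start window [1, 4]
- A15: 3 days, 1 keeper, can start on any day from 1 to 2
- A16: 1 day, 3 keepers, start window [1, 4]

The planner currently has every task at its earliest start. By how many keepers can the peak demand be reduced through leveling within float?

Early-start peak: d1:19  d2:6  d3:1  d4:0 ⇒ 19.
Leveled (A10@1, A11@1, A12@1, A13@4, A14@3, A15@1, A16@4): d1:7  d2:6  d3:6  d4:7 ⇒ 7.
Reduction 19 − 7 = 12.

12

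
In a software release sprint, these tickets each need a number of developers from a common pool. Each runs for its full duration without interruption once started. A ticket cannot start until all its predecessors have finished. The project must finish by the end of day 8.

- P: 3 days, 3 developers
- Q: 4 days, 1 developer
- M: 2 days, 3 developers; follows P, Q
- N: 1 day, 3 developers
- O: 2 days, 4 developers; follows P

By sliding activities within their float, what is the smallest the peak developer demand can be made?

Early-start (P@1, Q@1, M@5, N@1, O@4) gives peak 7: d1:7  d2:4  d3:4  d4:5  d5:7  d6:3  d7:0  d8:0.
Shift N→4, O→7.
Schedule P@1, Q@1, M@5, N@4, O@7: d1:4  d2:4  d3:4  d4:4  d5:3  d6:3  d7:4  d8:4 — peak 4.
Total developer-days = 30 over 8 days ⇒ peak ≥ ⌈30/8⌉ = 4, so 4 is optimal.

4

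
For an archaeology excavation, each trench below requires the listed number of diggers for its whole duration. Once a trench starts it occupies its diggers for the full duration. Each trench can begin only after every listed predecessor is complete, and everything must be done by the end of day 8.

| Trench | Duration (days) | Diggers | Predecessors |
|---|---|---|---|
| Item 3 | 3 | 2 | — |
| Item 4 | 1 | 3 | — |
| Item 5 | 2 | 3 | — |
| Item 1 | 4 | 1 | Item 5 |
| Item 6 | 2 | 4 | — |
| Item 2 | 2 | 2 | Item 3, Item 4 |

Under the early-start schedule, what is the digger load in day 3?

At early start, day 3 has: Item 3, Item 1.
Demand: 2 + 1 = 3.

3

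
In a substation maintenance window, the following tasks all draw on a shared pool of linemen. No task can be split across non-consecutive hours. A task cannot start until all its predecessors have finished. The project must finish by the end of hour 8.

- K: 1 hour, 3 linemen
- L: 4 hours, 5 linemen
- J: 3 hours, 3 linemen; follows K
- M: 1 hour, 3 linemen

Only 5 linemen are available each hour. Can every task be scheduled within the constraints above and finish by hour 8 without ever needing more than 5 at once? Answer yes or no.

The minimum achievable peak is 6; 5 < 6, so no feasible schedule stays within the cap.

no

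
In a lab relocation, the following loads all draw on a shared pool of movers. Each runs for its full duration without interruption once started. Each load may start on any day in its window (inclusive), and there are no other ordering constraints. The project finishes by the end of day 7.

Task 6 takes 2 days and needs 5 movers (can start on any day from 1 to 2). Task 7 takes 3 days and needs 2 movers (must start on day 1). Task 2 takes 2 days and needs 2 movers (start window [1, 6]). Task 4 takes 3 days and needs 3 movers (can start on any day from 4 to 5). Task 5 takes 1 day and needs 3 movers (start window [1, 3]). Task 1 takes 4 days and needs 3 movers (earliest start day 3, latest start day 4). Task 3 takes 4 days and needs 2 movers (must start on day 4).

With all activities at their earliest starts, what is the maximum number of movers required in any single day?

Early-start schedule: Task 6@1, Task 7@1, Task 2@1, Task 4@4, Task 5@1, Task 1@3, Task 3@4.
Load per day: day 1: 12, day 2: 9, day 3: 5, day 4: 8, day 5: 8, day 6: 8, day 7: 2.
Peak is 12.

12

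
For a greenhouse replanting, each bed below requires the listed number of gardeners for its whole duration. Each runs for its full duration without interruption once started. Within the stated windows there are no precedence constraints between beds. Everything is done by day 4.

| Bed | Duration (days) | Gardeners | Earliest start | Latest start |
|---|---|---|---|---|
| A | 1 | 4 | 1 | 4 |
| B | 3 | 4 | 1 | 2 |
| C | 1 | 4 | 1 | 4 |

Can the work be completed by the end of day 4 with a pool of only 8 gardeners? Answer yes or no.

Schedule A@1, B@1, C@2: d1:8  d2:8  d3:4  d4:0 — peak 8 ≤ 8.

yes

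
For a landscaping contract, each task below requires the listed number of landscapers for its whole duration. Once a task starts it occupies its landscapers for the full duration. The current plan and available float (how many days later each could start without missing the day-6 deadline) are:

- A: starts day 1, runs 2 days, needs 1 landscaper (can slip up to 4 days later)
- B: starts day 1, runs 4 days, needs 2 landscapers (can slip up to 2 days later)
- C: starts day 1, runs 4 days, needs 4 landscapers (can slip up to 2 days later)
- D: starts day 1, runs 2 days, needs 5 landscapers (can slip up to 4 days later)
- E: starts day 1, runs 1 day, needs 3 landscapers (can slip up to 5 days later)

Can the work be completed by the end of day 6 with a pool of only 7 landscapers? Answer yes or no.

Schedule A@2, B@2, C@1, D@5, E@1: d1:7  d2:7  d3:7  d4:6  d5:7  d6:5 — peak 7 ≤ 7.

yes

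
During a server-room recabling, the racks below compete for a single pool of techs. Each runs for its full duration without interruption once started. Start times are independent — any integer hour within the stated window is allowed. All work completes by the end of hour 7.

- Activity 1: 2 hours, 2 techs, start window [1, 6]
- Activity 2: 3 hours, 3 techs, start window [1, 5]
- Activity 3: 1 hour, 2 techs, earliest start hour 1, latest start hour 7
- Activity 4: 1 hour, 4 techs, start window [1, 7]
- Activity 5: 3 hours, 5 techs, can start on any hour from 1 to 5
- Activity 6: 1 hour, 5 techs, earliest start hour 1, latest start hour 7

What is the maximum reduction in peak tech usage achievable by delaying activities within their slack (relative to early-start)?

14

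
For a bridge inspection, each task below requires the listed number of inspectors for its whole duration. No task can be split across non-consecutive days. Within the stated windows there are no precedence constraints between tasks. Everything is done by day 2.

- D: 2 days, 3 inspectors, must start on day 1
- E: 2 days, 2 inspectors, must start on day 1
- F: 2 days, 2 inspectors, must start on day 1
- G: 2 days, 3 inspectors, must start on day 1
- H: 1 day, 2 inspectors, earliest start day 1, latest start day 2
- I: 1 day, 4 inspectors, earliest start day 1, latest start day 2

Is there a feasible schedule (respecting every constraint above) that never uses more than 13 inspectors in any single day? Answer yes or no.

no

The minimum achievable peak is 14; 13 < 14, so no feasible schedule stays within the cap.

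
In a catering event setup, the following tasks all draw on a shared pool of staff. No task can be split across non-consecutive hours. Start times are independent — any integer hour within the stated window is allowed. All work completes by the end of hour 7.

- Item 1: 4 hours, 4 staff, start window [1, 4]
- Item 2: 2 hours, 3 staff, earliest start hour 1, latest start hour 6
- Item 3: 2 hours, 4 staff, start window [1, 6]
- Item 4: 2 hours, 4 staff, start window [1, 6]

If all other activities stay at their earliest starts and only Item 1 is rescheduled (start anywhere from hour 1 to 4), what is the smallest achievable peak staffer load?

Item 1@1: h1:15  h2:15  h3:4  h4:4  h5:0  h6:0  h7:0 → peak 15
Item 1@2: h1:11  h2:15  h3:4  h4:4  h5:4  h6:0  h7:0 → peak 15
Item 1@3: h1:11  h2:11  h3:4  h4:4  h5:4  h6:4  h7:0 → peak 11
Item 1@4: h1:11  h2:11  h3:0  h4:4  h5:4  h6:4  h7:4 → peak 11
Best is Item 1@3, peak 11.

11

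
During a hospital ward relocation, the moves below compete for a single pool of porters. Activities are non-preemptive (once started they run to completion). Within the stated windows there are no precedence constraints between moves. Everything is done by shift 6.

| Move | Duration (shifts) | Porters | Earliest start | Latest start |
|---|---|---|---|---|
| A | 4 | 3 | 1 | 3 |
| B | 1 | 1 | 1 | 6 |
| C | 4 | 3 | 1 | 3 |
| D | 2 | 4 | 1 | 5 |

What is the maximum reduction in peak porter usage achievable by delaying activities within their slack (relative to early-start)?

5

Early-start peak: s1:11  s2:10  s3:6  s4:6  s5:0  s6:0 ⇒ 11.
Leveled (A@1, B@5, C@1, D@5): s1:6  s2:6  s3:6  s4:6  s5:5  s6:4 ⇒ 6.
Reduction 11 − 6 = 5.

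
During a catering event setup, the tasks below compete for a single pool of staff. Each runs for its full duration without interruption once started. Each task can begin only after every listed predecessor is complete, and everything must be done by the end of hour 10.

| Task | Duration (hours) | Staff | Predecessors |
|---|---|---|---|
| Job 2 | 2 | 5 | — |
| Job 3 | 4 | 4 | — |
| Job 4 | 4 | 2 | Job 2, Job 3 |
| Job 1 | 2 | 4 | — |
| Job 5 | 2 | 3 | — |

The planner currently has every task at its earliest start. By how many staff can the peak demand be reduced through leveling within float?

Early-start peak: h1:16  h2:16  h3:4  h4:4  h5:2  h6:2  h7:2  h8:2  h9:0  h10:0 ⇒ 16.
Leveled (Job 2@1, Job 3@3, Job 4@7, Job 1@7, Job 5@9): h1:5  h2:5  h3:4  h4:4  h5:4  h6:4  h7:6  h8:6  h9:5  h10:5 ⇒ 6.
Reduction 16 − 6 = 10.

10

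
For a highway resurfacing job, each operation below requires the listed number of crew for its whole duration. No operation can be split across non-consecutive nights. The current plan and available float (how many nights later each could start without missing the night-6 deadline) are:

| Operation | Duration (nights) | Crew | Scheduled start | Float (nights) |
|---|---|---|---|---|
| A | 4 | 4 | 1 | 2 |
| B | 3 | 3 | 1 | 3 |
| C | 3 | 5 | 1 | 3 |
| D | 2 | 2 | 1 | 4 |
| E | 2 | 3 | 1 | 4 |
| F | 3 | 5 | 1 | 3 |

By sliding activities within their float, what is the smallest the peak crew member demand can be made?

Early-start (A@1, B@1, C@1, D@1, E@1, F@1) gives peak 22: n1:22  n2:22  n3:17  n4:4  n5:0  n6:0.
Shift D→4, E→5, F→4.
Schedule A@1, B@1, C@1, D@4, E@5, F@4: n1:12  n2:12  n3:12  n4:11  n5:10  n6:8 — peak 12.

12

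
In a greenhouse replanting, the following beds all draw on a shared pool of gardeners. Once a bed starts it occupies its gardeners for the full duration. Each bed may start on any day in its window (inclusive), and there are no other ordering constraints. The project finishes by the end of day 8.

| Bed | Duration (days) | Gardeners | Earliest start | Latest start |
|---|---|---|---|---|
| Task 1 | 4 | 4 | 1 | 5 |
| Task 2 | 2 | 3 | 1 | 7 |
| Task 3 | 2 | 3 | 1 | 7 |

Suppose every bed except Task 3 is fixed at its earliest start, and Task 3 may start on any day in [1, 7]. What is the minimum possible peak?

7

Task 3@1: d1:10  d2:10  d3:4  d4:4  d5:0  d6:0  d7:0  d8:0 → peak 10
Task 3@2: d1:7  d2:10  d3:7  d4:4  d5:0  d6:0  d7:0  d8:0 → peak 10
Task 3@3: d1:7  d2:7  d3:7  d4:7  d5:0  d6:0  d7:0  d8:0 → peak 7
Task 3@4: d1:7  d2:7  d3:4  d4:7  d5:3  d6:0  d7:0  d8:0 → peak 7
Task 3@5: d1:7  d2:7  d3:4  d4:4  d5:3  d6:3  d7:0  d8:0 → peak 7
Task 3@6: d1:7  d2:7  d3:4  d4:4  d5:0  d6:3  d7:3  d8:0 → peak 7
Task 3@7: d1:7  d2:7  d3:4  d4:4  d5:0  d6:0  d7:3  d8:3 → peak 7
Best is Task 3@3, peak 7.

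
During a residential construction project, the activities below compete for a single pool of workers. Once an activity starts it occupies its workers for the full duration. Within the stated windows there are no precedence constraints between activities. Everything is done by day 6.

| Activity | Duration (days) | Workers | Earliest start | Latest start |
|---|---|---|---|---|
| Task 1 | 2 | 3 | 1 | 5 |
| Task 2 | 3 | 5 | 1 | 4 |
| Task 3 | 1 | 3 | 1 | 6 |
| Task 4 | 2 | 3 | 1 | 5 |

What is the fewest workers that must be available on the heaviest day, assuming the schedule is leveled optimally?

6

Early-start (Task 1@1, Task 2@1, Task 3@1, Task 4@1) gives peak 14: d1:14  d2:11  d3:5  d4:0  d5:0  d6:0.
Shift Task 2→3, Task 3→6.
Schedule Task 1@1, Task 2@3, Task 3@6, Task 4@1: d1:6  d2:6  d3:5  d4:5  d5:5  d6:3 — peak 6.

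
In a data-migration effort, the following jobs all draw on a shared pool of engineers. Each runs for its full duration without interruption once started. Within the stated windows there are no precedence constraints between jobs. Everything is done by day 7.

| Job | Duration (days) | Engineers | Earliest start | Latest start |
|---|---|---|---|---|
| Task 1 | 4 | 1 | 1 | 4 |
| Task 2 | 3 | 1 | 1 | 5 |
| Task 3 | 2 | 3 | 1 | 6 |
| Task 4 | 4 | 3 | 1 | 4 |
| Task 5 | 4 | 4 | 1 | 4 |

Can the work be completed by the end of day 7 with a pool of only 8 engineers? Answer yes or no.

yes

Schedule Task 1@1, Task 2@1, Task 3@1, Task 4@1, Task 5@4: d1:8  d2:8  d3:5  d4:8  d5:4  d6:4  d7:4 — peak 8 ≤ 8.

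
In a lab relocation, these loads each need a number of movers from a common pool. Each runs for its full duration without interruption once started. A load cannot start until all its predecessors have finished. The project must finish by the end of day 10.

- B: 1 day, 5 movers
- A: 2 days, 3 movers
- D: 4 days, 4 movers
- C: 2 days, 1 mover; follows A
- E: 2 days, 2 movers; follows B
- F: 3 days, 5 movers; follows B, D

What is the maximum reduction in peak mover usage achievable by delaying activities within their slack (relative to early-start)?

Early-start peak: d1:12  d2:9  d3:7  d4:5  d5:5  d6:5  d7:5  d8:0  d9:0  d10:0 ⇒ 12.
Leveled (B@1, A@2, D@4, C@4, E@2, F@8): d1:5  d2:5  d3:5  d4:5  d5:5  d6:4  d7:4  d8:5  d9:5  d10:5 ⇒ 5.
Reduction 12 − 5 = 7.

7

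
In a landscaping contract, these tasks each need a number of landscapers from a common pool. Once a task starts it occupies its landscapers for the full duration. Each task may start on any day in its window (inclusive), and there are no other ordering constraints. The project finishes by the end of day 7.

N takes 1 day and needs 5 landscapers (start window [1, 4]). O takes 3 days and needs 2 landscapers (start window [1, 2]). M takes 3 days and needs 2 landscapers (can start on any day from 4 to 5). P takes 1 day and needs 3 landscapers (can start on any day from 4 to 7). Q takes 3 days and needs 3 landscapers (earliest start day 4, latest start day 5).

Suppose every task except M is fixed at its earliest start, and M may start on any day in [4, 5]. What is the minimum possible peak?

M@4: d1:7  d2:2  d3:2  d4:8  d5:5  d6:5  d7:0 → peak 8
M@5: d1:7  d2:2  d3:2  d4:6  d5:5  d6:5  d7:2 → peak 7
Best is M@5, peak 7.

7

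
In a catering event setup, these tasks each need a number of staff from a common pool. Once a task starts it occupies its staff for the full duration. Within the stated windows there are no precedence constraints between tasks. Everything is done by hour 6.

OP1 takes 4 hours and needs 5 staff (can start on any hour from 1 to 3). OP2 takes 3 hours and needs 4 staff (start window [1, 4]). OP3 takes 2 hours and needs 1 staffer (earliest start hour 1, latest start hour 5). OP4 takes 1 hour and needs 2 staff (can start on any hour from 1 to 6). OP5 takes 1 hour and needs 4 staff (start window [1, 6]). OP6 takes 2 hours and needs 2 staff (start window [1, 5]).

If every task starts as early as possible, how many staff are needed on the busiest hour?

Early-start schedule: OP1@1, OP2@1, OP3@1, OP4@1, OP5@1, OP6@1.
Load per hour: hour 1: 18, hour 2: 12, hour 3: 9, hour 4: 5, hour 5: 0, hour 6: 0.
Peak is 18.

18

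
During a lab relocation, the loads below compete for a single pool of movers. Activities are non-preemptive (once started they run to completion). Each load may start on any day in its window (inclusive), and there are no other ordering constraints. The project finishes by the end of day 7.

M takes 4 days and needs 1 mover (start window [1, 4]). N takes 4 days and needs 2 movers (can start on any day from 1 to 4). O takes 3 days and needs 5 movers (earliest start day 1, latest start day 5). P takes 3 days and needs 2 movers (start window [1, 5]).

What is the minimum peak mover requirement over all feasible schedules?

Early-start (M@1, N@1, O@1, P@1) gives peak 10: d1:10  d2:10  d3:10  d4:3  d5:0  d6:0  d7:0.
Shift O→5.
Schedule M@1, N@1, O@5, P@1: d1:5  d2:5  d3:5  d4:3  d5:5  d6:5  d7:5 — peak 5.
Total mover-days = 33 over 7 days ⇒ peak ≥ ⌈33/7⌉ = 5, so 5 is optimal.

5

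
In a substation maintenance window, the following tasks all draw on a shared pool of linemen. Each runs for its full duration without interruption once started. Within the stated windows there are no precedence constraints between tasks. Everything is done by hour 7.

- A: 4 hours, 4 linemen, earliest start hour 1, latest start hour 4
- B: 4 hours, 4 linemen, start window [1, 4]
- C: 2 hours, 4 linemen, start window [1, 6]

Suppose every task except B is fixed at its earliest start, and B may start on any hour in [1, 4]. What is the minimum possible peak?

8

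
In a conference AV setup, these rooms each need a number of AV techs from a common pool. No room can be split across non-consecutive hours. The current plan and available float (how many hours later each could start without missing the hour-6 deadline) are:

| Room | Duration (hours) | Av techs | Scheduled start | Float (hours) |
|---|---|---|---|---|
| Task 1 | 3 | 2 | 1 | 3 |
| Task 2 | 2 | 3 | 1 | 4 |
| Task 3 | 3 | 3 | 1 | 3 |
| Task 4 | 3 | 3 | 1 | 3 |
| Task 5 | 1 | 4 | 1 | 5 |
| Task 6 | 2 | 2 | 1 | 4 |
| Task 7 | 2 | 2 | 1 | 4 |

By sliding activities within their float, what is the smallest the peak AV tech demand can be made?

Early-start (Task 1@1, Task 2@1, Task 3@1, Task 4@1, Task 5@1, Task 6@1, Task 7@1) gives peak 19: h1:19  h2:15  h3:8  h4:0  h5:0  h6:0.
Shift Task 4→3, Task 5→4, Task 6→5, Task 7→5.
Schedule Task 1@1, Task 2@1, Task 3@1, Task 4@3, Task 5@4, Task 6@5, Task 7@5: h1:8  h2:8  h3:8  h4:7  h5:7  h6:4 — peak 8.

8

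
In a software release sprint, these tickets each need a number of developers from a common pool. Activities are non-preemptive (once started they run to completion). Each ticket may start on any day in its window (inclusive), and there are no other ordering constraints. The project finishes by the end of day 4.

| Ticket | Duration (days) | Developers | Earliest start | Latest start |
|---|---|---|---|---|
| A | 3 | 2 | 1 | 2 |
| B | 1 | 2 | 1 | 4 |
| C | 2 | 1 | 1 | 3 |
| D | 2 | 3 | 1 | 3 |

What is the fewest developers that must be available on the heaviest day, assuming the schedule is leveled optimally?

5

Early-start (A@1, B@1, C@1, D@1) gives peak 8: d1:8  d2:6  d3:2  d4:0.
Shift D→3.
Schedule A@1, B@1, C@1, D@3: d1:5  d2:3  d3:5  d4:3 — peak 5.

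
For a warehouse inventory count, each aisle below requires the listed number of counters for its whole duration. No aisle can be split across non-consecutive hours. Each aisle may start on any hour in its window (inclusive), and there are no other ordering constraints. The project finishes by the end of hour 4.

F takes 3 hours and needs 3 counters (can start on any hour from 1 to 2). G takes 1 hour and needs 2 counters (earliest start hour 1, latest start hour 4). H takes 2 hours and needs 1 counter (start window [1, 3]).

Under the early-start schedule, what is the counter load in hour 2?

4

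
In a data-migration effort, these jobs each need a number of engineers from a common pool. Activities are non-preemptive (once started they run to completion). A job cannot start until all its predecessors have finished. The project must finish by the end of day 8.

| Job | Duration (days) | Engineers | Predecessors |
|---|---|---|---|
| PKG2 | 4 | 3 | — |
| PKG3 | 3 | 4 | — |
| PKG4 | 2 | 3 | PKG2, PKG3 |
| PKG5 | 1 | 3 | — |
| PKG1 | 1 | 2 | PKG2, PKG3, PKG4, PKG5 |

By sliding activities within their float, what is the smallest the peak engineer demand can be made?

Early-start (PKG2@1, PKG3@1, PKG4@5, PKG5@1, PKG1@7) gives peak 10: d1:10  d2:7  d3:7  d4:3  d5:3  d6:3  d7:2  d8:0.
Shift PKG5→4.
Schedule PKG2@1, PKG3@1, PKG4@5, PKG5@4, PKG1@7: d1:7  d2:7  d3:7  d4:6  d5:3  d6:3  d7:2  d8:0 — peak 7.

7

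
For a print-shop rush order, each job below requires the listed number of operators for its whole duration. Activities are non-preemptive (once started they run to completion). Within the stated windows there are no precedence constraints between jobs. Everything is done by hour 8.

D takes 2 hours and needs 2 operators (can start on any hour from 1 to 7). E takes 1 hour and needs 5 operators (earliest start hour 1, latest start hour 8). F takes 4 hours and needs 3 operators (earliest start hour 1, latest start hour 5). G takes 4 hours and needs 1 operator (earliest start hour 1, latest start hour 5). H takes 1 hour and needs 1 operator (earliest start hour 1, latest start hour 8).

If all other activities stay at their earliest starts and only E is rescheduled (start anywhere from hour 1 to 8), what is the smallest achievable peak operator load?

E@1: h1:12  h2:6  h3:4  h4:4  h5:0  h6:0  h7:0  h8:0 → peak 12
E@2: h1:7  h2:11  h3:4  h4:4  h5:0  h6:0  h7:0  h8:0 → peak 11
E@3: h1:7  h2:6  h3:9  h4:4  h5:0  h6:0  h7:0  h8:0 → peak 9
E@4: h1:7  h2:6  h3:4  h4:9  h5:0  h6:0  h7:0  h8:0 → peak 9
E@5: h1:7  h2:6  h3:4  h4:4  h5:5  h6:0  h7:0  h8:0 → peak 7
E@6: h1:7  h2:6  h3:4  h4:4  h5:0  h6:5  h7:0  h8:0 → peak 7
E@7: h1:7  h2:6  h3:4  h4:4  h5:0  h6:0  h7:5  h8:0 → peak 7
E@8: h1:7  h2:6  h3:4  h4:4  h5:0  h6:0  h7:0  h8:5 → peak 7
Best is E@5, peak 7.

7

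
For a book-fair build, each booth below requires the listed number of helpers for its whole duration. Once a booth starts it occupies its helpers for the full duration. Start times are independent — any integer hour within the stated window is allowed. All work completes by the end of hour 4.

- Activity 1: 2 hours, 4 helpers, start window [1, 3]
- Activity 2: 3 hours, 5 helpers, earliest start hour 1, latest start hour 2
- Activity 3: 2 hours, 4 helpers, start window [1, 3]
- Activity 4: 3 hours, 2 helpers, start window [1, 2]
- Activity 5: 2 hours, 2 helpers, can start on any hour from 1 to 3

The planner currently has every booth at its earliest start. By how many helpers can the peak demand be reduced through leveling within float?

Early-start peak: h1:17  h2:17  h3:7  h4:0 ⇒ 17.
Leveled (Activity 1@1, Activity 2@1, Activity 3@3, Activity 4@1, Activity 5@1): h1:13  h2:13  h3:11  h4:4 ⇒ 13.
Reduction 17 − 13 = 4.

4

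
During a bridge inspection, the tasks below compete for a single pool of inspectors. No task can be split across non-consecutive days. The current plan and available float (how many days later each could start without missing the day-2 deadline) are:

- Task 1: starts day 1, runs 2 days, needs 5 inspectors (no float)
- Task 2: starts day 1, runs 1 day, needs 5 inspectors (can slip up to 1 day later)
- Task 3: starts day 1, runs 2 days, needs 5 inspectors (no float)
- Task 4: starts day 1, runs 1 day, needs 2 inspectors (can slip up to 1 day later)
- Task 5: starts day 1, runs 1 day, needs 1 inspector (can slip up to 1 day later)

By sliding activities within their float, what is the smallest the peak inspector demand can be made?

15

Early-start (Task 1@1, Task 2@1, Task 3@1, Task 4@1, Task 5@1) gives peak 18: d1:18  d2:10.
Shift Task 4→2, Task 5→2.
Schedule Task 1@1, Task 2@1, Task 3@1, Task 4@2, Task 5@2: d1:15  d2:13 — peak 15.
No arrangement of the 8 feasible schedules does better.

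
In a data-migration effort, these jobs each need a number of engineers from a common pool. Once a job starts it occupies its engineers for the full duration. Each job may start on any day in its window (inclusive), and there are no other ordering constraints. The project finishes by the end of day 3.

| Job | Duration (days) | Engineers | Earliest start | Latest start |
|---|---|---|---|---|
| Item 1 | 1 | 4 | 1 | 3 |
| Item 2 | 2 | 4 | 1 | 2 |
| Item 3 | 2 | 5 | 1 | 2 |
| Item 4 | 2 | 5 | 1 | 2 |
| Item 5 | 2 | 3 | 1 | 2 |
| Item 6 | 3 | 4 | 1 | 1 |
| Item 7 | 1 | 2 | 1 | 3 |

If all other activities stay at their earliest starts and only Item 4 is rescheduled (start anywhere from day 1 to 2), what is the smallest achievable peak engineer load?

22

Item 4@1: d1:27  d2:21  d3:4 → peak 27
Item 4@2: d1:22  d2:21  d3:9 → peak 22
Best is Item 4@2, peak 22.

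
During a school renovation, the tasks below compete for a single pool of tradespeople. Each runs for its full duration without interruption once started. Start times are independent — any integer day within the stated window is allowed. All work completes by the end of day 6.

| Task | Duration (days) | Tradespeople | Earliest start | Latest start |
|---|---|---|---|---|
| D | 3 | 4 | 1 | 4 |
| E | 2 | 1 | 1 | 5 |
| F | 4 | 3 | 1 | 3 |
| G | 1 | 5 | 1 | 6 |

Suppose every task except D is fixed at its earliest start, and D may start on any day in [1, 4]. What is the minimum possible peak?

9

D@1: d1:13  d2:8  d3:7  d4:3  d5:0  d6:0 → peak 13
D@2: d1:9  d2:8  d3:7  d4:7  d5:0  d6:0 → peak 9
D@3: d1:9  d2:4  d3:7  d4:7  d5:4  d6:0 → peak 9
D@4: d1:9  d2:4  d3:3  d4:7  d5:4  d6:4 → peak 9
Best is D@2, peak 9.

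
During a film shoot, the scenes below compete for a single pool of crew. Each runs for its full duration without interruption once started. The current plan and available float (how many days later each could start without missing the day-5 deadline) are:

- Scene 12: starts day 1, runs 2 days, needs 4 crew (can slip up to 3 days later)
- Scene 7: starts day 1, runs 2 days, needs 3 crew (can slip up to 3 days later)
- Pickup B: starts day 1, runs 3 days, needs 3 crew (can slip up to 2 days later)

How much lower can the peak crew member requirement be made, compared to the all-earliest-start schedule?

4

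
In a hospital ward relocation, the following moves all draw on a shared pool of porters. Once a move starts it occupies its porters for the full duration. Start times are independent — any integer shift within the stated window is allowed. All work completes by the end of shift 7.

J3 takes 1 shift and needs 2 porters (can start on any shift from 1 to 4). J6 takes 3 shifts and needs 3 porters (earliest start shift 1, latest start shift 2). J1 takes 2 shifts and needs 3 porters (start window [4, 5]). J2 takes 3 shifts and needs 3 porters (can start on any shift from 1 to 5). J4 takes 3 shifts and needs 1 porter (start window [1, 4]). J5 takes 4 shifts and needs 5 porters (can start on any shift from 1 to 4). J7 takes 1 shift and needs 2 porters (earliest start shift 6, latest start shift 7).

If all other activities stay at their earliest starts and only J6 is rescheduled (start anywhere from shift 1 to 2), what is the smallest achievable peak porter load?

J6@1: s1:14  s2:12  s3:12  s4:8  s5:3  s6:2  s7:0 → peak 14
J6@2: s1:11  s2:12  s3:12  s4:11  s5:3  s6:2  s7:0 → peak 12
Best is J6@2, peak 12.

12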